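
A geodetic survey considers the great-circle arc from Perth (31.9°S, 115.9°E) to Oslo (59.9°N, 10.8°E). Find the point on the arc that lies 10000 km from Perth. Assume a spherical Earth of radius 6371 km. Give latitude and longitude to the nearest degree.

The haversine formula gives a central angle δ ≈ 2.175 rad (124.6°) between the endpoints. The total great-circle distance is δ·R ≈ 2.175 × 6371 ≈ 13857 km, so the target fraction is f = 10000/13857 ≈ 0.722.
Interpolate at f ≈ 0.722 with slerp weights a = sin((1−f)δ)/sin δ ≈ 0.691, b = sin(fδ)/sin δ ≈ 1.215.
p = a·p₁ + b·p₂ ≈ (0.342, 0.642, 0.686); φ = arcsin(p_z) ≈ 43.30°, λ = atan2(p_y, p_x) ≈ 61.95°.

≈ (43°N, 62°E)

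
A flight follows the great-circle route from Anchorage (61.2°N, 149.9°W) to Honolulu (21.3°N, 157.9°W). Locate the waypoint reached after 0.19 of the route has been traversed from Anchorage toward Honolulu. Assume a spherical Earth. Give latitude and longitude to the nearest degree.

Write both endpoints as unit vectors p₁, p₂ with components (cos φ cos λ, cos φ sin λ, sin φ).
The central angle between the endpoints is δ = arccos(p₁·p₂) ≈ 0.703 rad (40.3°).
Interpolate at f = 0.19 with slerp weights a = sin((1−f)δ)/sin δ ≈ 0.834, b = sin(fδ)/sin δ ≈ 0.206.
p = a·p₁ + b·p₂ ≈ (-0.525, -0.274, 0.806); φ = arcsin(p_z) ≈ 53.67°, λ = atan2(p_y, p_x) ≈ -152.48°.

≈ (54°N, 152°W)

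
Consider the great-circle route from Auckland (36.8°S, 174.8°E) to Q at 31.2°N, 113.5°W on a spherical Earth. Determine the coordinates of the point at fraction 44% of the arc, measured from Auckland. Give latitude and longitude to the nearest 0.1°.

≈ 7.8°S, 151.8°W

The haversine formula gives a central angle δ ≈ 1.666 rad (95.5°) between the endpoints.
Interpolate at f = 0.44 with slerp weights a = sin((1−f)δ)/sin δ ≈ 0.807, b = sin(fδ)/sin δ ≈ 0.672.
p = a·p₁ + b·p₂ ≈ (-0.873, -0.469, -0.135); φ = arcsin(p_z) ≈ -7.77°, λ = atan2(p_y, p_x) ≈ -151.76°.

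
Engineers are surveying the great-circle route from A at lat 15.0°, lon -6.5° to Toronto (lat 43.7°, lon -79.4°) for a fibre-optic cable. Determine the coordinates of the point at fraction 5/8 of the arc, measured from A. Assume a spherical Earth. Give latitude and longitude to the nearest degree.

≈ lat 38°, lon -46°

Convert each endpoint to a unit vector on the sphere (x = cos φ cos λ, y = cos φ sin λ, z = sin φ).
The central angle between the endpoints is δ = arccos(p₁·p₂) ≈ 1.177 rad (67.4°).
Interpolate at f = 5/8 with slerp weights a = sin((1−f)δ)/sin δ ≈ 0.463, b = sin(fδ)/sin δ ≈ 0.727.
p = a·p₁ + b·p₂ ≈ (0.541, -0.567, 0.622); φ = arcsin(p_z) ≈ 38.44°, λ = atan2(p_y, p_x) ≈ -46.37°.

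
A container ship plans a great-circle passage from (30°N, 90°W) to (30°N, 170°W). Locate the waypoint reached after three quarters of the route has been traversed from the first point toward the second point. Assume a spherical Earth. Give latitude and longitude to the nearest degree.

≈ (35°N, 151°W)

Write both endpoints as unit vectors p₁, p₂ with components (cos φ cos λ, cos φ sin λ, sin φ).
The central angle between the endpoints is δ = arccos(p₁·p₂) ≈ 1.181 rad (67.7°).
Interpolate at f = 3/4 with slerp weights a = sin((1−f)δ)/sin δ ≈ 0.315, b = sin(fδ)/sin δ ≈ 0.837.
p = a·p₁ + b·p₂ ≈ (-0.714, -0.398, 0.576); φ = arcsin(p_z) ≈ 35.16°, λ = atan2(p_y, p_x) ≈ -150.84°.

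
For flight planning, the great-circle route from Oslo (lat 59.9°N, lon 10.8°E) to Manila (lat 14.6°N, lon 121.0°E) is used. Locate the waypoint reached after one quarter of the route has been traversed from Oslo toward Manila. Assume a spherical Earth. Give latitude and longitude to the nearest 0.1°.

Write both endpoints as unit vectors p₁, p₂ with components (cos φ cos λ, cos φ sin λ, sin φ).
The central angle between the endpoints is δ = arccos(p₁·p₂) ≈ 1.520 rad (87.1°).
Interpolate at f = 1/4 with slerp weights a = sin((1−f)δ)/sin δ ≈ 0.910, b = sin(fδ)/sin δ ≈ 0.371.
p = a·p₁ + b·p₂ ≈ (0.263, 0.394, 0.881); φ = arcsin(p_z) ≈ 61.74°, λ = atan2(p_y, p_x) ≈ 56.24°.

≈ lat 61.7°N, lon 56.2°E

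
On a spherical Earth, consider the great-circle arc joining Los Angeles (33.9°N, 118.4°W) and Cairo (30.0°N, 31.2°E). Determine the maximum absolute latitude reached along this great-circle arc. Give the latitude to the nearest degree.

≈ 67°N

The great circle lies in the plane with unit normal n̂ = (p₁ × p₂)/|p₁ × p₂|.
Here n̂_z ≈ +0.387; the vertex latitude is φ_max = arccos|n̂_z| ≈ 67.2°.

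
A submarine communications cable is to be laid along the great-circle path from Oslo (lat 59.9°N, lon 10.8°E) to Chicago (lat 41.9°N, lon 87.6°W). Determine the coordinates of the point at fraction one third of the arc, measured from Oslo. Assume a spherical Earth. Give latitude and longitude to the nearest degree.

Convert each endpoint to a unit vector on the sphere (x = cos φ cos λ, y = cos φ sin λ, z = sin φ).
The central angle between the endpoints is δ = arccos(p₁·p₂) ≈ 1.020 rad (58.4°).
Interpolate at f = 1/3 with slerp weights a = sin((1−f)δ)/sin δ ≈ 0.738, b = sin(fδ)/sin δ ≈ 0.391.
p = a·p₁ + b·p₂ ≈ (0.376, -0.222, 0.900); φ = arcsin(p_z) ≈ 64.13°, λ = atan2(p_y, p_x) ≈ -30.54°.

≈ lat 64°N, lon 31°W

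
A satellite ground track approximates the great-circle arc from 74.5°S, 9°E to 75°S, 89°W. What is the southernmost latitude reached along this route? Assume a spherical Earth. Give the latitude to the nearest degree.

The great circle lies in the plane with unit normal n̂ = (p₁ × p₂)/|p₁ × p₂|.
Here n̂_z ≈ -0.176; the vertex latitude is φ_max = arccos|n̂_z| ≈ 79.9°.
Check via Clairaut: cos φ_max = |cos φ₁| · sin C = cos(74.5°)·sin(138.8°) ≈ 0.176, again giving ≈ 79.9°.

≈ 80°S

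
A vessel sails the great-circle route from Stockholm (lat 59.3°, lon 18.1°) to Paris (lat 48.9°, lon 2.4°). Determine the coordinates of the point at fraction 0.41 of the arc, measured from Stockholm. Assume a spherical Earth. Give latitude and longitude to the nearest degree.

≈ lat 55°, lon 11°

Write both endpoints as unit vectors p₁, p₂ with components (cos φ cos λ, cos φ sin λ, sin φ).
The central angle between the endpoints is δ = arccos(p₁·p₂) ≈ 0.241 rad (13.8°).
Interpolate at f = 0.41 with slerp weights a = sin((1−f)δ)/sin δ ≈ 0.594, b = sin(fδ)/sin δ ≈ 0.413.
p = a·p₁ + b·p₂ ≈ (0.560, 0.106, 0.822); φ = arcsin(p_z) ≈ 55.29°, λ = atan2(p_y, p_x) ≈ 10.68°.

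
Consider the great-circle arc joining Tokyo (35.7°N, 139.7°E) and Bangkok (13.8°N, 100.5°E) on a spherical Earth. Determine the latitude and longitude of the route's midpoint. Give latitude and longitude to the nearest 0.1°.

The haversine formula gives a central angle δ ≈ 0.722 rad (41.4°) between the endpoints.
Interpolate at f = 1/2 with slerp weights a = sin((1−f)δ)/sin δ ≈ 0.534, b = sin(fδ)/sin δ ≈ 0.534.
p = a·p₁ + b·p₂ ≈ (-0.426, 0.791, 0.439); φ = arcsin(p_z) ≈ 26.06°, λ = atan2(p_y, p_x) ≈ 118.28°.

≈ (26.1°N, 118.3°E)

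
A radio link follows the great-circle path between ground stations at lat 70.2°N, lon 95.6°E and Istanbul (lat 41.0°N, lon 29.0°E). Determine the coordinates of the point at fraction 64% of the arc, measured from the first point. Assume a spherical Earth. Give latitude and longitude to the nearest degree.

Convert each endpoint to a unit vector on the sphere (x = cos φ cos λ, y = cos φ sin λ, z = sin φ).
The central angle between the endpoints is δ = arccos(p₁·p₂) ≈ 0.769 rad (44.0°).
Interpolate at f = 0.64 with slerp weights a = sin((1−f)δ)/sin δ ≈ 0.393, b = sin(fδ)/sin δ ≈ 0.679.
p = a·p₁ + b·p₂ ≈ (0.436, 0.381, 0.816); φ = arcsin(p_z) ≈ 54.64°, λ = atan2(p_y, p_x) ≈ 41.19°.

≈ lat 55°N, lon 41°E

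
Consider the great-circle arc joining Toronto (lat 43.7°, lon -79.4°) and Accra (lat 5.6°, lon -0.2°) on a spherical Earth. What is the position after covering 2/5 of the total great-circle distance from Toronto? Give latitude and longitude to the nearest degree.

≈ lat 35°, lon -40°

Write both endpoints as unit vectors p₁, p₂ with components (cos φ cos λ, cos φ sin λ, sin φ).
The central angle between the endpoints is δ = arccos(p₁·p₂) ≈ 1.367 rad (78.3°).
Interpolate at f = 2/5 with slerp weights a = sin((1−f)δ)/sin δ ≈ 0.747, b = sin(fδ)/sin δ ≈ 0.531.
p = a·p₁ + b·p₂ ≈ (0.628, -0.533, 0.568); φ = arcsin(p_z) ≈ 34.59°, λ = atan2(p_y, p_x) ≈ -40.31°.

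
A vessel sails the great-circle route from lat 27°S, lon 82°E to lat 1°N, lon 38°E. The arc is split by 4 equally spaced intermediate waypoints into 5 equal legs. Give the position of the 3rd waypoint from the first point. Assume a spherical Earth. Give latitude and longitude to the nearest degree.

≈ lat 11°S, lon 54°E

The haversine formula gives a central angle δ ≈ 0.885 rad (50.7°) between the endpoints.
Interpolate at f = 3/5 with slerp weights a = sin((1−f)δ)/sin δ ≈ 0.448, b = sin(fδ)/sin δ ≈ 0.654.
p = a·p₁ + b·p₂ ≈ (0.571, 0.798, -0.192); φ = arcsin(p_z) ≈ -11.07°, λ = atan2(p_y, p_x) ≈ 54.41°.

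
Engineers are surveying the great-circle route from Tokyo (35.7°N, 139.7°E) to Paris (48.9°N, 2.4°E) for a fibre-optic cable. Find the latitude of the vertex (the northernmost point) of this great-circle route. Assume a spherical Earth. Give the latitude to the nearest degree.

The great circle lies in the plane with unit normal n̂ = (p₁ × p₂)/|p₁ × p₂|.
Here n̂_z ≈ -0.362; the vertex latitude is φ_max = arccos|n̂_z| ≈ 68.7°.
Check via Clairaut: cos φ_max = |cos φ₁| · sin C = cos(35.7°)·sin(26.5°) ≈ 0.362, again giving ≈ 68.7°.

≈ 69°N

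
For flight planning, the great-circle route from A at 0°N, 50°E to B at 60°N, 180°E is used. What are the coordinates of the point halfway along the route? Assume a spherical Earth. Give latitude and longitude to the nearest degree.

The haversine formula gives a central angle δ ≈ 1.898 rad (108.7°) between the endpoints.
Interpolate at f = 1/2 with slerp weights a = sin((1−f)δ)/sin δ ≈ 0.858, b = sin(fδ)/sin δ ≈ 0.858.
p = a·p₁ + b·p₂ ≈ (0.123, 0.658, 0.743); φ = arcsin(p_z) ≈ 48.02°, λ = atan2(p_y, p_x) ≈ 79.44°.

≈ 48°N, 79°E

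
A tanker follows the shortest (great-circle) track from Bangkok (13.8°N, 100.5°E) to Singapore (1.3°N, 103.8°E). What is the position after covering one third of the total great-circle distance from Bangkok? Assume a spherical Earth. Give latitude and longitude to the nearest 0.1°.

≈ 9.6°N, 101.6°E

The haversine formula gives a central angle δ ≈ 0.225 rad (12.9°) between the endpoints.
Interpolate at f = 1/3 with slerp weights a = sin((1−f)δ)/sin δ ≈ 0.670, b = sin(fδ)/sin δ ≈ 0.336.
p = a·p₁ + b·p₂ ≈ (-0.199, 0.966, 0.167); φ = arcsin(p_z) ≈ 9.64°, λ = atan2(p_y, p_x) ≈ 101.62°.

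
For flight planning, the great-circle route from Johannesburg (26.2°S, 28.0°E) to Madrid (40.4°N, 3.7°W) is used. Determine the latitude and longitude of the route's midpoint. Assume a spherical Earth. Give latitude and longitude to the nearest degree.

≈ 7°N, 13°E

Write both endpoints as unit vectors p₁, p₂ with components (cos φ cos λ, cos φ sin λ, sin φ).
The central angle between the endpoints is δ = arccos(p₁·p₂) ≈ 1.271 rad (72.8°).
Interpolate at f = 1/2 with slerp weights a = sin((1−f)δ)/sin δ ≈ 0.621, b = sin(fδ)/sin δ ≈ 0.621.
p = a·p₁ + b·p₂ ≈ (0.964, 0.231, 0.128); φ = arcsin(p_z) ≈ 7.38°, λ = atan2(p_y, p_x) ≈ 13.48°.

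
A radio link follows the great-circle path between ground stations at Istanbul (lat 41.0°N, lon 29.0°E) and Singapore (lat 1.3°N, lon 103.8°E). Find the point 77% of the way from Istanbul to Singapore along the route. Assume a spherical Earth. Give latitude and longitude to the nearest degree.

From cos δ = sin φ₁ sin φ₂ + cos φ₁ cos φ₂ cos Δλ, the central angle is δ ≈ 1.356 rad (77.7°).
Interpolate at f = 0.77 with slerp weights a = sin((1−f)δ)/sin δ ≈ 0.314, b = sin(fδ)/sin δ ≈ 0.885.
p = a·p₁ + b·p₂ ≈ (-0.004, 0.974, 0.226); φ = arcsin(p_z) ≈ 13.07°, λ = atan2(p_y, p_x) ≈ 90.22°.

≈ lat 13°N, lon 90°E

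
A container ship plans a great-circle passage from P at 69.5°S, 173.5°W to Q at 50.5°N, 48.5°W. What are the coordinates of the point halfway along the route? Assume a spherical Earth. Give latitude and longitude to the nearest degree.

≈ 18°S, 82°W

Write both endpoints as unit vectors p₁, p₂ with components (cos φ cos λ, cos φ sin λ, sin φ).
The central angle between the endpoints is δ = arccos(p₁·p₂) ≈ 2.588 rad (148.3°).
Interpolate at f = 1/2 with slerp weights a = sin((1−f)δ)/sin δ ≈ 1.829, b = sin(fδ)/sin δ ≈ 1.829.
p = a·p₁ + b·p₂ ≈ (0.134, -0.944, -0.302); φ = arcsin(p_z) ≈ -17.57°, λ = atan2(p_y, p_x) ≈ -81.89°.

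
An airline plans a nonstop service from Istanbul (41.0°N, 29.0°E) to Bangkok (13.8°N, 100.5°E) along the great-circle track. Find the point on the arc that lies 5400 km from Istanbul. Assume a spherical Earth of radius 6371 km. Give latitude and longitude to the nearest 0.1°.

From cos δ = sin φ₁ sin φ₂ + cos φ₁ cos φ₂ cos Δλ, the central angle is δ ≈ 1.171 rad (67.1°). The total great-circle distance is δ·R ≈ 1.171 × 6371 ≈ 7462 km, so the target fraction is f = 5400/7462 ≈ 0.724.
Interpolate at f ≈ 0.724 with slerp weights a = sin((1−f)δ)/sin δ ≈ 0.345, b = sin(fδ)/sin δ ≈ 0.814.
p = a·p₁ + b·p₂ ≈ (0.084, 0.903, 0.421); φ = arcsin(p_z) ≈ 24.87°, λ = atan2(p_y, p_x) ≈ 84.70°.

≈ (24.9°N, 84.7°E)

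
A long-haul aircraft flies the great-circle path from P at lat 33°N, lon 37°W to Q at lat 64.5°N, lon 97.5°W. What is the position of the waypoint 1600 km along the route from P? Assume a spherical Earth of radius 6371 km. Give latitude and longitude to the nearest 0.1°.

≈ lat 45.0°N, lon 47.2°W

Write both endpoints as unit vectors p₁, p₂ with components (cos φ cos λ, cos φ sin λ, sin φ).
The central angle between the endpoints is δ = arccos(p₁·p₂) ≈ 0.837 rad (48.0°). The total great-circle distance is δ·R ≈ 0.837 × 6371 ≈ 5335 km, so the target fraction is f = 1600/5335 ≈ 0.300.
Interpolate at f ≈ 0.300 with slerp weights a = sin((1−f)δ)/sin δ ≈ 0.745, b = sin(fδ)/sin δ ≈ 0.334.
p = a·p₁ + b·p₂ ≈ (0.480, -0.519, 0.708); φ = arcsin(p_z) ≈ 45.03°, λ = atan2(p_y, p_x) ≈ -47.22°.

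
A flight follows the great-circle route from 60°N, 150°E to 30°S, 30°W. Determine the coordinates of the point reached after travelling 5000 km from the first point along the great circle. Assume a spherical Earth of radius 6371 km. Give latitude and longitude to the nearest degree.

≈ 75°N, 30°W

Convert each endpoint to a unit vector on the sphere (x = cos φ cos λ, y = cos φ sin λ, z = sin φ).
The central angle between the endpoints is δ = arccos(p₁·p₂) ≈ 2.618 rad (150.0°). The total great-circle distance is δ·R ≈ 2.618 × 6371 ≈ 16679 km, so the target fraction is f = 5000/16679 ≈ 0.300.
Interpolate at f ≈ 0.300 with slerp weights a = sin((1−f)δ)/sin δ ≈ 1.932, b = sin(fδ)/sin δ ≈ 1.413.
p = a·p₁ + b·p₂ ≈ (0.224, -0.129, 0.966); φ = arcsin(p_z) ≈ 75.03°, λ = atan2(p_y, p_x) ≈ -30.00°.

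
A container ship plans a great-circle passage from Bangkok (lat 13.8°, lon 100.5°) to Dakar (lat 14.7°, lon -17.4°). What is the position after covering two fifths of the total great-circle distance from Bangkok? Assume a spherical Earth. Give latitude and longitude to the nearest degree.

≈ lat 26°, lon 54°

Convert each endpoint to a unit vector on the sphere (x = cos φ cos λ, y = cos φ sin λ, z = sin φ).
The central angle between the endpoints is δ = arccos(p₁·p₂) ≈ 1.960 rad (112.3°).
Interpolate at f = 2/5 with slerp weights a = sin((1−f)δ)/sin δ ≈ 0.997, b = sin(fδ)/sin δ ≈ 0.763.
p = a·p₁ + b·p₂ ≈ (0.528, 0.732, 0.432); φ = arcsin(p_z) ≈ 25.56°, λ = atan2(p_y, p_x) ≈ 54.20°.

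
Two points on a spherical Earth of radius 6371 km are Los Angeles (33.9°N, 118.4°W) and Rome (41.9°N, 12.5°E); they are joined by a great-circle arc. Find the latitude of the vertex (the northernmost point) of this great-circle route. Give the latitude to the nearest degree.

≈ 62°N

The great circle lies in the plane with unit normal n̂ = (p₁ × p₂)/|p₁ × p₂|.
Here n̂_z ≈ +0.467; the vertex latitude is φ_max = arccos|n̂_z| ≈ 62.1°.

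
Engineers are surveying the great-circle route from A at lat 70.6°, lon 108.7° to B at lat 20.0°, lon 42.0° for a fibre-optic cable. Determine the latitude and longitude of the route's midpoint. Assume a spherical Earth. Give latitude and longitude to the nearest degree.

The haversine formula gives a central angle δ ≈ 1.108 rad (63.5°) between the endpoints.
Interpolate at f = 1/2 with slerp weights a = sin((1−f)δ)/sin δ ≈ 0.588, b = sin(fδ)/sin δ ≈ 0.588.
p = a·p₁ + b·p₂ ≈ (0.348, 0.555, 0.756); φ = arcsin(p_z) ≈ 49.09°, λ = atan2(p_y, p_x) ≈ 57.90°.

≈ lat 49°, lon 58°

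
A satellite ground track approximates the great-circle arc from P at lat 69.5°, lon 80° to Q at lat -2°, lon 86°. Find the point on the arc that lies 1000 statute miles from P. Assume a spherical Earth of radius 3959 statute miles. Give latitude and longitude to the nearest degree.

≈ lat 55°, lon 83°

Write both endpoints as unit vectors p₁, p₂ with components (cos φ cos λ, cos φ sin λ, sin φ).
The central angle between the endpoints is δ = arccos(p₁·p₂) ≈ 1.250 rad (71.6°). The total great-circle distance is δ·R ≈ 1.250 × 3959 ≈ 4948 mi, so the target fraction is f = 1000/4948 ≈ 0.202.
Interpolate at f ≈ 0.202 with slerp weights a = sin((1−f)δ)/sin δ ≈ 0.885, b = sin(fδ)/sin δ ≈ 0.263.
p = a·p₁ + b·p₂ ≈ (0.072, 0.568, 0.820); φ = arcsin(p_z) ≈ 55.08°, λ = atan2(p_y, p_x) ≈ 82.75°.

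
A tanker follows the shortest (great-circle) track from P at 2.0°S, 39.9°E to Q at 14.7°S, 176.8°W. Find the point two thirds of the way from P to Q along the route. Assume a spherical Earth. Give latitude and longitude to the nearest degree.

From cos δ = sin φ₁ sin φ₂ + cos φ₁ cos φ₂ cos Δλ, the central angle is δ ≈ 2.444 rad (140.0°).
Interpolate at f = 2/3 with slerp weights a = sin((1−f)δ)/sin δ ≈ 1.132, b = sin(fδ)/sin δ ≈ 1.554.
p = a·p₁ + b·p₂ ≈ (-0.632, 0.642, -0.434); φ = arcsin(p_z) ≈ -25.70°, λ = atan2(p_y, p_x) ≈ 134.58°.

≈ 26°S, 135°E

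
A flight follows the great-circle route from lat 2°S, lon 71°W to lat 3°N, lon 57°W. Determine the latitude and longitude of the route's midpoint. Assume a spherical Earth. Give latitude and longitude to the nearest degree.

Write both endpoints as unit vectors p₁, p₂ with components (cos φ cos λ, cos φ sin λ, sin φ).
The central angle between the endpoints is δ = arccos(p₁·p₂) ≈ 0.259 rad (14.9°).
Interpolate at f = 1/2 with slerp weights a = sin((1−f)δ)/sin δ ≈ 0.504, b = sin(fδ)/sin δ ≈ 0.504.
p = a·p₁ + b·p₂ ≈ (0.438, -0.899, 0.009); φ = arcsin(p_z) ≈ 0.50°, λ = atan2(p_y, p_x) ≈ -64.00°.

≈ lat 1°N, lon 64°W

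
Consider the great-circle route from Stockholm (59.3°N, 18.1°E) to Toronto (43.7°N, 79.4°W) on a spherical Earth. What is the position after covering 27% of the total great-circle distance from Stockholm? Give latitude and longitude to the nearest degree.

Convert each endpoint to a unit vector on the sphere (x = cos φ cos λ, y = cos φ sin λ, z = sin φ).
The central angle between the endpoints is δ = arccos(p₁·p₂) ≈ 0.993 rad (56.9°).
Interpolate at f = 0.27 with slerp weights a = sin((1−f)δ)/sin δ ≈ 0.792, b = sin(fδ)/sin δ ≈ 0.316.
p = a·p₁ + b·p₂ ≈ (0.426, -0.099, 0.899); φ = arcsin(p_z) ≈ 64.05°, λ = atan2(p_y, p_x) ≈ -13.10°.

≈ (64°N, 13°W)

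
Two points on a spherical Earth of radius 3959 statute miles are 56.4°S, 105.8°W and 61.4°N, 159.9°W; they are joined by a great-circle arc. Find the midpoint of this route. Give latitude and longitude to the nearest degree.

≈ 3°N, 131°W

From cos δ = sin φ₁ sin φ₂ + cos φ₁ cos φ₂ cos Δλ, the central angle is δ ≈ 2.185 rad (125.2°).
Interpolate at f = 1/2 with slerp weights a = sin((1−f)δ)/sin δ ≈ 1.086, b = sin(fδ)/sin δ ≈ 1.086.
p = a·p₁ + b·p₂ ≈ (-0.652, -0.757, 0.049); φ = arcsin(p_z) ≈ 2.80°, λ = atan2(p_y, p_x) ≈ -130.73°.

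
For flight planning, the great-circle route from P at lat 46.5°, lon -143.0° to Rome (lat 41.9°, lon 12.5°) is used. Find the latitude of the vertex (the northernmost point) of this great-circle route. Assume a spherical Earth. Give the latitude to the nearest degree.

≈ 78°

The great circle lies in the plane with unit normal n̂ = (p₁ × p₂)/|p₁ × p₂|.
Here n̂_z ≈ +0.213; the vertex latitude is φ_max = arccos|n̂_z| ≈ 77.7°.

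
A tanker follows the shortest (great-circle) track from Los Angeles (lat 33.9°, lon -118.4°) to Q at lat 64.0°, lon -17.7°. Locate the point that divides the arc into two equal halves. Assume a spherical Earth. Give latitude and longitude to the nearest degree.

≈ lat 59°, lon -88°

Write both endpoints as unit vectors p₁, p₂ with components (cos φ cos λ, cos φ sin λ, sin φ).
The central angle between the endpoints is δ = arccos(p₁·p₂) ≈ 1.122 rad (64.3°).
Interpolate at f = 1/2 with slerp weights a = sin((1−f)δ)/sin δ ≈ 0.591, b = sin(fδ)/sin δ ≈ 0.591.
p = a·p₁ + b·p₂ ≈ (0.013, -0.510, 0.860); φ = arcsin(p_z) ≈ 59.33°, λ = atan2(p_y, p_x) ≈ -88.48°.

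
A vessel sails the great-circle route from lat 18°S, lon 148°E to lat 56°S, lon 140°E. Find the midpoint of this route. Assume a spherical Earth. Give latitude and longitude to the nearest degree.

≈ lat 37°S, lon 145°E

The haversine formula gives a central angle δ ≈ 0.672 rad (38.5°) between the endpoints.
Interpolate at f = 1/2 with slerp weights a = sin((1−f)δ)/sin δ ≈ 0.530, b = sin(fδ)/sin δ ≈ 0.530.
p = a·p₁ + b·p₂ ≈ (-0.654, 0.457, -0.603); φ = arcsin(p_z) ≈ -37.06°, λ = atan2(p_y, p_x) ≈ 145.04°.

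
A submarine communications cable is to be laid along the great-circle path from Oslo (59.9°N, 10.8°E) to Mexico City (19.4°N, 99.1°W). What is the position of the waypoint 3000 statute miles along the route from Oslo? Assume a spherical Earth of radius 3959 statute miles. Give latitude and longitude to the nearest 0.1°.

≈ (51.5°N, 70.1°W)

The haversine formula gives a central angle δ ≈ 1.444 rad (82.7°) between the endpoints. The total great-circle distance is δ·R ≈ 1.444 × 3959 ≈ 5717 mi, so the target fraction is f = 3000/5717 ≈ 0.525.
Interpolate at f ≈ 0.525 with slerp weights a = sin((1−f)δ)/sin δ ≈ 0.639, b = sin(fδ)/sin δ ≈ 0.693.
p = a·p₁ + b·p₂ ≈ (0.211, -0.585, 0.783); φ = arcsin(p_z) ≈ 51.52°, λ = atan2(p_y, p_x) ≈ -70.14°.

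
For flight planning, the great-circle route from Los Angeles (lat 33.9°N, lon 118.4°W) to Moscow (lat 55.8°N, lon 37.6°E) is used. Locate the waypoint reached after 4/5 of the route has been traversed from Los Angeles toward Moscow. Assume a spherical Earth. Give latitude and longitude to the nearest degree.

≈ lat 71°N, lon 19°E

Write both endpoints as unit vectors p₁, p₂ with components (cos φ cos λ, cos φ sin λ, sin φ).
The central angle between the endpoints is δ = arccos(p₁·p₂) ≈ 1.536 rad (88.0°).
Interpolate at f = 4/5 with slerp weights a = sin((1−f)δ)/sin δ ≈ 0.303, b = sin(fδ)/sin δ ≈ 0.943.
p = a·p₁ + b·p₂ ≈ (0.300, 0.102, 0.948); φ = arcsin(p_z) ≈ 71.50°, λ = atan2(p_y, p_x) ≈ 18.82°.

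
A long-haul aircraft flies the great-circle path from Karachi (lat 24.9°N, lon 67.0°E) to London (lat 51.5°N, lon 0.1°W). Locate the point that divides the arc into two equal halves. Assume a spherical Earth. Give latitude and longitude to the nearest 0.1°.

From cos δ = sin φ₁ sin φ₂ + cos φ₁ cos φ₂ cos Δλ, the central angle is δ ≈ 0.989 rad (56.7°).
Interpolate at f = 1/2 with slerp weights a = sin((1−f)δ)/sin δ ≈ 0.568, b = sin(fδ)/sin δ ≈ 0.568.
p = a·p₁ + b·p₂ ≈ (0.555, 0.474, 0.684); φ = arcsin(p_z) ≈ 43.14°, λ = atan2(p_y, p_x) ≈ 40.48°.

≈ lat 43.1°N, lon 40.5°E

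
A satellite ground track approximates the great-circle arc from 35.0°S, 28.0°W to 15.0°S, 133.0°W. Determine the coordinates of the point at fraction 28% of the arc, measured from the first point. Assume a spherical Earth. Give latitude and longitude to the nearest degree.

From cos δ = sin φ₁ sin φ₂ + cos φ₁ cos φ₂ cos Δλ, the central angle is δ ≈ 1.627 rad (93.2°).
Interpolate at f = 0.28 with slerp weights a = sin((1−f)δ)/sin δ ≈ 0.923, b = sin(fδ)/sin δ ≈ 0.441.
p = a·p₁ + b·p₂ ≈ (0.377, -0.666, -0.643); φ = arcsin(p_z) ≈ -40.04°, λ = atan2(p_y, p_x) ≈ -60.49°.

≈ 40°S, 60°W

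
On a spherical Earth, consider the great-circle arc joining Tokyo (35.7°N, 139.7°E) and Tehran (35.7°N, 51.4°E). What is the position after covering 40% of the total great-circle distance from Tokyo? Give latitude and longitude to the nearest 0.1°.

≈ 44.6°N, 105.3°E

Write both endpoints as unit vectors p₁, p₂ with components (cos φ cos λ, cos φ sin λ, sin φ).
The central angle between the endpoints is δ = arccos(p₁·p₂) ≈ 1.202 rad (68.9°).
Interpolate at f = 0.40 with slerp weights a = sin((1−f)δ)/sin δ ≈ 0.708, b = sin(fδ)/sin δ ≈ 0.496.
p = a·p₁ + b·p₂ ≈ (-0.187, 0.687, 0.703); φ = arcsin(p_z) ≈ 44.63°, λ = atan2(p_y, p_x) ≈ 105.25°.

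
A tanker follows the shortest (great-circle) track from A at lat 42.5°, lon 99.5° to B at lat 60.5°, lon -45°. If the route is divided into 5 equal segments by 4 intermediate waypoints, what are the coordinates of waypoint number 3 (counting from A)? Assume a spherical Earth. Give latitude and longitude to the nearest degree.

Convert each endpoint to a unit vector on the sphere (x = cos φ cos λ, y = cos φ sin λ, z = sin φ).
The central angle between the endpoints is δ = arccos(p₁·p₂) ≈ 1.274 rad (73.0°).
Interpolate at f = 3/5 with slerp weights a = sin((1−f)δ)/sin δ ≈ 0.510, b = sin(fδ)/sin δ ≈ 0.724.
p = a·p₁ + b·p₂ ≈ (0.190, 0.119, 0.975); φ = arcsin(p_z) ≈ 77.05°, λ = atan2(p_y, p_x) ≈ 32.06°.

≈ lat 77°, lon 32°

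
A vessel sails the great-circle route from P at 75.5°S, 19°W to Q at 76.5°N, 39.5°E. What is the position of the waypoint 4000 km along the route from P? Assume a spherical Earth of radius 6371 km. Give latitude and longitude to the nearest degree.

From cos δ = sin φ₁ sin φ₂ + cos φ₁ cos φ₂ cos Δλ, the central angle is δ ≈ 2.716 rad (155.6°). The total great-circle distance is δ·R ≈ 2.716 × 6371 ≈ 17305 km, so the target fraction is f = 4000/17305 ≈ 0.231.
Interpolate at f ≈ 0.231 with slerp weights a = sin((1−f)δ)/sin δ ≈ 2.106, b = sin(fδ)/sin δ ≈ 1.423.
p = a·p₁ + b·p₂ ≈ (0.755, 0.040, -0.655); φ = arcsin(p_z) ≈ -40.90°, λ = atan2(p_y, p_x) ≈ 3.01°.

≈ 41°S, 3°E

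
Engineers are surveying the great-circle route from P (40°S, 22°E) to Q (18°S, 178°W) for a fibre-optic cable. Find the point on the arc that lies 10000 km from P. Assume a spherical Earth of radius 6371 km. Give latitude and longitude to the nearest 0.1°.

Convert each endpoint to a unit vector on the sphere (x = cos φ cos λ, y = cos φ sin λ, z = sin φ).
The central angle between the endpoints is δ = arccos(p₁·p₂) ≈ 2.078 rad (119.1°). The total great-circle distance is δ·R ≈ 2.078 × 6371 ≈ 13241 km, so the target fraction is f = 10000/13241 ≈ 0.755.
Interpolate at f ≈ 0.755 with slerp weights a = sin((1−f)δ)/sin δ ≈ 0.557, b = sin(fδ)/sin δ ≈ 1.144.
p = a·p₁ + b·p₂ ≈ (-0.692, 0.122, -0.712); φ = arcsin(p_z) ≈ -45.38°, λ = atan2(p_y, p_x) ≈ 170.00°.

≈ (45.4°S, 170.0°E)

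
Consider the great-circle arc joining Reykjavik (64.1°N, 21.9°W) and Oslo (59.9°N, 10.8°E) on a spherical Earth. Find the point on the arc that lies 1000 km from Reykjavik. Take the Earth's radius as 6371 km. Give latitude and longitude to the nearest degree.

≈ (63°N, 2°W)

From cos δ = sin φ₁ sin φ₂ + cos φ₁ cos φ₂ cos Δλ, the central angle is δ ≈ 0.274 rad (15.7°). The total great-circle distance is δ·R ≈ 0.274 × 6371 ≈ 1748 km, so the target fraction is f = 1000/1748 ≈ 0.572.
Interpolate at f ≈ 0.572 with slerp weights a = sin((1−f)δ)/sin δ ≈ 0.432, b = sin(fδ)/sin δ ≈ 0.577.
p = a·p₁ + b·p₂ ≈ (0.459, -0.016, 0.888); φ = arcsin(p_z) ≈ 62.63°, λ = atan2(p_y, p_x) ≈ -2.02°.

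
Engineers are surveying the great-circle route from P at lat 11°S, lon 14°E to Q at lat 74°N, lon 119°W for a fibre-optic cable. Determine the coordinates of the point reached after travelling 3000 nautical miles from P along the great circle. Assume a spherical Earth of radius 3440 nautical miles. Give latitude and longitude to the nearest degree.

≈ lat 38°N, lon 2°E

The haversine formula gives a central angle δ ≈ 1.948 rad (111.6°) between the endpoints. The total great-circle distance is δ·R ≈ 1.948 × 3440 ≈ 6700 nmi, so the target fraction is f = 3000/6700 ≈ 0.448.
Interpolate at f ≈ 0.448 with slerp weights a = sin((1−f)δ)/sin δ ≈ 0.946, b = sin(fδ)/sin δ ≈ 0.823.
p = a·p₁ + b·p₂ ≈ (0.791, 0.026, 0.611); φ = arcsin(p_z) ≈ 37.66°, λ = atan2(p_y, p_x) ≈ 1.90°.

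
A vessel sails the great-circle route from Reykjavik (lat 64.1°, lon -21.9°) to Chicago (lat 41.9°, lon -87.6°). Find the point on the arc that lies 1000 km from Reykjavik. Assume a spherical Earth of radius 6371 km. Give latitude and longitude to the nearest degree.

Write both endpoints as unit vectors p₁, p₂ with components (cos φ cos λ, cos φ sin λ, sin φ).
The central angle between the endpoints is δ = arccos(p₁·p₂) ≈ 0.746 rad (42.7°). The total great-circle distance is δ·R ≈ 0.746 × 6371 ≈ 4752 km, so the target fraction is f = 1000/4752 ≈ 0.210.
Interpolate at f ≈ 0.210 with slerp weights a = sin((1−f)δ)/sin δ ≈ 0.818, b = sin(fδ)/sin δ ≈ 0.230.
p = a·p₁ + b·p₂ ≈ (0.339, -0.305, 0.890); φ = arcsin(p_z) ≈ 62.89°, λ = atan2(p_y, p_x) ≈ -41.95°.

≈ lat 63°, lon -42°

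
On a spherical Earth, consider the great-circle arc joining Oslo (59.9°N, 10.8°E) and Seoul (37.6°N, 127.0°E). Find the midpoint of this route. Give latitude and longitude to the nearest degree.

≈ 64°N, 89°E

Convert each endpoint to a unit vector on the sphere (x = cos φ cos λ, y = cos φ sin λ, z = sin φ).
The central angle between the endpoints is δ = arccos(p₁·p₂) ≈ 1.211 rad (69.4°).
Interpolate at f = 1/2 with slerp weights a = sin((1−f)δ)/sin δ ≈ 0.608, b = sin(fδ)/sin δ ≈ 0.608.
p = a·p₁ + b·p₂ ≈ (0.010, 0.442, 0.897); φ = arcsin(p_z) ≈ 63.77°, λ = atan2(p_y, p_x) ≈ 88.75°.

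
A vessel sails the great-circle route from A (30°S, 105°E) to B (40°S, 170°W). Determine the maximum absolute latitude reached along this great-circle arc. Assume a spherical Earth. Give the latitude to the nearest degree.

≈ 44°S

The great circle lies in the plane with unit normal n̂ = (p₁ × p₂)/|p₁ × p₂|.
Here n̂_z ≈ +0.714; the vertex latitude is φ_max = arccos|n̂_z| ≈ 44.4°.
Check via Clairaut: cos φ_max = |cos φ₁| · sin C = cos(30.0°)·sin(124.4°) ≈ 0.714, again giving ≈ 44.4°.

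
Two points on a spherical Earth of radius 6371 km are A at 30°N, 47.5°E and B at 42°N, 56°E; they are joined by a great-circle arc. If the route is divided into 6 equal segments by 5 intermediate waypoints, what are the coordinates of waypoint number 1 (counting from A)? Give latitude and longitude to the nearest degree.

The haversine formula gives a central angle δ ≈ 0.241 rad (13.8°) between the endpoints.
Interpolate at f = 1/6 with slerp weights a = sin((1−f)δ)/sin δ ≈ 0.836, b = sin(fδ)/sin δ ≈ 0.168.
p = a·p₁ + b·p₂ ≈ (0.559, 0.637, 0.530); φ = arcsin(p_z) ≈ 32.04°, λ = atan2(p_y, p_x) ≈ 48.75°.

≈ 32°N, 49°E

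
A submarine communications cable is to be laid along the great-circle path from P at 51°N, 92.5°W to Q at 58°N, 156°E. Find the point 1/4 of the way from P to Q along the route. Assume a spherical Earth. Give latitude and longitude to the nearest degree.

≈ 62°N, 110°W

Write both endpoints as unit vectors p₁, p₂ with components (cos φ cos λ, cos φ sin λ, sin φ).
The central angle between the endpoints is δ = arccos(p₁·p₂) ≈ 1.004 rad (57.5°).
Interpolate at f = 1/4 with slerp weights a = sin((1−f)δ)/sin δ ≈ 0.811, b = sin(fδ)/sin δ ≈ 0.294.
p = a·p₁ + b·p₂ ≈ (-0.165, -0.446, 0.880); φ = arcsin(p_z) ≈ 61.60°, λ = atan2(p_y, p_x) ≈ -110.27°.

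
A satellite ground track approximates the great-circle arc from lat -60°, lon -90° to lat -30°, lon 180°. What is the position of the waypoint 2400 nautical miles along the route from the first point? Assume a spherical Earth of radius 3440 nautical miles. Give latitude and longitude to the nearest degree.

≈ lat -49°, lon -160°

Convert each endpoint to a unit vector on the sphere (x = cos φ cos λ, y = cos φ sin λ, z = sin φ).
The central angle between the endpoints is δ = arccos(p₁·p₂) ≈ 1.123 rad (64.3°). The total great-circle distance is δ·R ≈ 1.123 × 3440 ≈ 3863 nmi, so the target fraction is f = 2400/3863 ≈ 0.621.
Interpolate at f ≈ 0.621 with slerp weights a = sin((1−f)δ)/sin δ ≈ 0.458, b = sin(fδ)/sin δ ≈ 0.713.
p = a·p₁ + b·p₂ ≈ (-0.617, -0.229, -0.753); φ = arcsin(p_z) ≈ -48.83°, λ = atan2(p_y, p_x) ≈ -159.66°.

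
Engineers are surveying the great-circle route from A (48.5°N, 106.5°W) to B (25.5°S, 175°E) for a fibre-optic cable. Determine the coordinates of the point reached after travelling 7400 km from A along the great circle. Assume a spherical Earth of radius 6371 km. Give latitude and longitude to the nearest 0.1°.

Write both endpoints as unit vectors p₁, p₂ with components (cos φ cos λ, cos φ sin λ, sin φ).
The central angle between the endpoints is δ = arccos(p₁·p₂) ≈ 1.775 rad (101.7°). The total great-circle distance is δ·R ≈ 1.775 × 6371 ≈ 11311 km, so the target fraction is f = 7400/11311 ≈ 0.654.
Interpolate at f ≈ 0.654 with slerp weights a = sin((1−f)δ)/sin δ ≈ 0.588, b = sin(fδ)/sin δ ≈ 0.937.
p = a·p₁ + b·p₂ ≈ (-0.953, -0.300, 0.037); φ = arcsin(p_z) ≈ 2.14°, λ = atan2(p_y, p_x) ≈ -162.52°.

≈ (2.1°N, 162.5°W)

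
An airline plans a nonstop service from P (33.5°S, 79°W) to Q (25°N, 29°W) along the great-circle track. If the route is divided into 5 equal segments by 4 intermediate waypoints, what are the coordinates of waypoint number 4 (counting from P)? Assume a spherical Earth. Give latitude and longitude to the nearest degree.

≈ (13°N, 39°W)

Convert each endpoint to a unit vector on the sphere (x = cos φ cos λ, y = cos φ sin λ, z = sin φ).
The central angle between the endpoints is δ = arccos(p₁·p₂) ≈ 1.315 rad (75.4°).
Interpolate at f = 4/5 with slerp weights a = sin((1−f)δ)/sin δ ≈ 0.269, b = sin(fδ)/sin δ ≈ 0.898.
p = a·p₁ + b·p₂ ≈ (0.754, -0.614, 0.231); φ = arcsin(p_z) ≈ 13.36°, λ = atan2(p_y, p_x) ≈ -39.16°.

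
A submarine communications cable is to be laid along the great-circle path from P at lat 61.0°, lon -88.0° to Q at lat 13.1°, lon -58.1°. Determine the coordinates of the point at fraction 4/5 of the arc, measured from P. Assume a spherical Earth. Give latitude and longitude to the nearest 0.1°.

Write both endpoints as unit vectors p₁, p₂ with components (cos φ cos λ, cos φ sin λ, sin φ).
The central angle between the endpoints is δ = arccos(p₁·p₂) ≈ 0.918 rad (52.6°).
Interpolate at f = 4/5 with slerp weights a = sin((1−f)δ)/sin δ ≈ 0.230, b = sin(fδ)/sin δ ≈ 0.844.
p = a·p₁ + b·p₂ ≈ (0.438, -0.809, 0.392); φ = arcsin(p_z) ≈ 23.09°, λ = atan2(p_y, p_x) ≈ -61.56°.

≈ lat 23.1°, lon -61.6°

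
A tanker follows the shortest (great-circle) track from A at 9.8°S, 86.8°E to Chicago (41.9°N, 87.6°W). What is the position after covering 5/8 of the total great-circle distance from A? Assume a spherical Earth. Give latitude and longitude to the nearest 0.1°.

Convert each endpoint to a unit vector on the sphere (x = cos φ cos λ, y = cos φ sin λ, z = sin φ).
The central angle between the endpoints is δ = arccos(p₁·p₂) ≈ 2.575 rad (147.5°).
Interpolate at f = 5/8 with slerp weights a = sin((1−f)δ)/sin δ ≈ 1.532, b = sin(fδ)/sin δ ≈ 1.861.
p = a·p₁ + b·p₂ ≈ (0.142, 0.123, 0.982); φ = arcsin(p_z) ≈ 79.16°, λ = atan2(p_y, p_x) ≈ 40.82°.

≈ 79.2°N, 40.8°E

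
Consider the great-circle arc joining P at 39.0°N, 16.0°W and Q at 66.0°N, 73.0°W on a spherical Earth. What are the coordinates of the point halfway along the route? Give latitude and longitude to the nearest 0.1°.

From cos δ = sin φ₁ sin φ₂ + cos φ₁ cos φ₂ cos Δλ, the central angle is δ ≈ 0.727 rad (41.7°).
Interpolate at f = 1/2 with slerp weights a = sin((1−f)δ)/sin δ ≈ 0.535, b = sin(fδ)/sin δ ≈ 0.535.
p = a·p₁ + b·p₂ ≈ (0.463, -0.323, 0.825); φ = arcsin(p_z) ≈ 55.63°, λ = atan2(p_y, p_x) ≈ -34.86°.

≈ 55.6°N, 34.9°W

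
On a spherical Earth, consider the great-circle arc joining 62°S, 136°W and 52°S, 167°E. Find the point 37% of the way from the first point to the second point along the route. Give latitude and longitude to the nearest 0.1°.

≈ 61.4°S, 160.7°W

The haversine formula gives a central angle δ ≈ 0.549 rad (31.4°) between the endpoints.
Interpolate at f = 0.37 with slerp weights a = sin((1−f)δ)/sin δ ≈ 0.650, b = sin(fδ)/sin δ ≈ 0.387.
p = a·p₁ + b·p₂ ≈ (-0.451, -0.158, -0.878); φ = arcsin(p_z) ≈ -61.43°, λ = atan2(p_y, p_x) ≈ -160.67°.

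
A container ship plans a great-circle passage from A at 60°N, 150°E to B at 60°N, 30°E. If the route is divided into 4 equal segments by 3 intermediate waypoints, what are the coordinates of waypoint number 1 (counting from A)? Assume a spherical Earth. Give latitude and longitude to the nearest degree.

Write both endpoints as unit vectors p₁, p₂ with components (cos φ cos λ, cos φ sin λ, sin φ).
The central angle between the endpoints is δ = arccos(p₁·p₂) ≈ 0.896 rad (51.3°).
Interpolate at f = 1/4 with slerp weights a = sin((1−f)δ)/sin δ ≈ 0.797, b = sin(fδ)/sin δ ≈ 0.284.
p = a·p₁ + b·p₂ ≈ (-0.222, 0.270, 0.937); φ = arcsin(p_z) ≈ 69.52°, λ = atan2(p_y, p_x) ≈ 129.39°.

≈ 70°N, 129°E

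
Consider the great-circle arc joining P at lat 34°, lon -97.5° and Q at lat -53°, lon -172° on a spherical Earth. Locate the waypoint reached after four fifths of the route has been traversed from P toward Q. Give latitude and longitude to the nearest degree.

≈ lat -38°, lon -149°

The haversine formula gives a central angle δ ≈ 1.889 rad (108.3°) between the endpoints.
Interpolate at f = 4/5 with slerp weights a = sin((1−f)δ)/sin δ ≈ 0.389, b = sin(fδ)/sin δ ≈ 1.051.
p = a·p₁ + b·p₂ ≈ (-0.668, -0.407, -0.622); φ = arcsin(p_z) ≈ -38.48°, λ = atan2(p_y, p_x) ≈ -148.64°.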